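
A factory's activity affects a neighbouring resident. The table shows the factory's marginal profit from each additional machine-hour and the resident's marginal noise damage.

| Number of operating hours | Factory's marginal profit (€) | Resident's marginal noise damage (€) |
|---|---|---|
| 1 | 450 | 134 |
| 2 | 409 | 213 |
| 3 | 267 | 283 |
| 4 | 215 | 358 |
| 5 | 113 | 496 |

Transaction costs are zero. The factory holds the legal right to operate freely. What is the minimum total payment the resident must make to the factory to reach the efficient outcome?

Left alone the factory would choose level 5 (marginal profit stays positive).
Efficient level: k* = 2 (marginal profit ≥ marginal noise damage through 2).
The resident must at least cover the factory's forgone profit from cutting 5→2: 267 + 215 + 113 = 595.

€595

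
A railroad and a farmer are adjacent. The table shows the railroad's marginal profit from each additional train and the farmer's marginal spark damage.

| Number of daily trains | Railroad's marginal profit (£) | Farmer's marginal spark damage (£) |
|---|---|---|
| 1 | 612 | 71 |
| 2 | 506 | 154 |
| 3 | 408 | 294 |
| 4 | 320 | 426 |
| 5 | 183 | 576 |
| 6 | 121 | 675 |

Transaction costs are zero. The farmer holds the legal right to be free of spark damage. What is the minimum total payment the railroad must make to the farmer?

Efficient level: marginal profit ≥ marginal spark damage through level 3, so k* = 3.
With the farmer holding the right, the railroad must at least compensate total damage at k*: 71 + 154 + 294 = 519.

£519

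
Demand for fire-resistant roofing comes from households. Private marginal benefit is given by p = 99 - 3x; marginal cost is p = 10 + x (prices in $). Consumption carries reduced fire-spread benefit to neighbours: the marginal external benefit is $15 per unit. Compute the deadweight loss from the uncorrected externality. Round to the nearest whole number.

DWL = $28

Market equilibrium (private): 10 + x = 99 - 3x → x_m = 22.2500.
Social marginal benefit = demand + MEB = 114 - 3x.
Set SMB = MC: 114 - 3x = 10 + x → x* = 26.0000.
The welfare-loss triangle has base |x_m − x*| and height MEB(x_m) (the vertical gap between SMB and MC is zero at x* and MEB at x_m).
DWL = ½ × 3.7500 × 15.0000 = 28.1250.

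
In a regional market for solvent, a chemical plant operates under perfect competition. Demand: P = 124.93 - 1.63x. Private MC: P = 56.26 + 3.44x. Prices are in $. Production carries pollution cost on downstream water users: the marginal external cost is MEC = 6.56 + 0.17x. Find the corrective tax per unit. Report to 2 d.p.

Social marginal cost = private MC + MEC = 62.82 + 3.61x.
Set SMC = demand: 62.82 + 3.61x = 124.93 - 1.63x → x* = 11.8531.
The Pigouvian tax equals MEC at x*: 6.56 + 0.17×11.8531 = 8.5750.

tax = $8.58 per unit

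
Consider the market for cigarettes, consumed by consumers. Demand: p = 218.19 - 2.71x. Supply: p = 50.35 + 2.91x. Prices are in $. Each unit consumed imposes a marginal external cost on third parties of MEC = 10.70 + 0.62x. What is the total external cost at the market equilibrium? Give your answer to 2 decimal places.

Market equilibrium (private): 50.35 + 2.91x = 218.19 - 2.71x → x_m = 29.8648.
Total external cost = ∫₀^{x_m} (10.70 + 0.62x) dx = 10.70×29.8648 + ½×0.62×29.8648² = 596.0443.

$596.04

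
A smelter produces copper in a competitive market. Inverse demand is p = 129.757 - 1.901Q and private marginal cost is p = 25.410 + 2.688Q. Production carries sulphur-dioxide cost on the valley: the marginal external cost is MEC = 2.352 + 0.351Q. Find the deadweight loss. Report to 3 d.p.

Market equilibrium (private): 25.410 + 2.688Q = 129.757 - 1.901Q → Q_m = 22.7385.
Social marginal cost = private MC + MEC = 27.762 + 3.039Q.
Set SMC = demand: 27.762 + 3.039Q = 129.757 - 1.901Q → Q* = 20.6468.
The welfare-loss triangle has base |Q_m − Q*| and height MEC(Q_m) (the vertical gap between SMC and demand is zero at Q* and MEC at Q_m).
DWL = ½ × 2.0917 × 10.3332 = 10.8070.

DWL = 10.807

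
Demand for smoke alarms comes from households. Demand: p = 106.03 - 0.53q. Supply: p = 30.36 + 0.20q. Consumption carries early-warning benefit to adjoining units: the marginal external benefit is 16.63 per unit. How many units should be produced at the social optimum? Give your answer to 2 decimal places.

q* = 126.44

Social marginal benefit = demand + MEB = 122.66 - 0.53q.
Set SMB = MC: 122.66 - 0.53q = 30.36 + 0.20q → q* = 126.4384.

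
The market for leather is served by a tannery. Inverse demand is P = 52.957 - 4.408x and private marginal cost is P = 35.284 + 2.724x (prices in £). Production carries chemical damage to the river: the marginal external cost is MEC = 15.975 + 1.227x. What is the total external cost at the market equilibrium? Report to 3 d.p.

£43.353

Market equilibrium (private): 35.284 + 2.724x = 52.957 - 4.408x → x_m = 2.4780.
Total external cost = ∫₀^{x_m} (15.975 + 1.227x) dx = 15.975×2.4780 + ½×1.227×2.4780² = 43.3532.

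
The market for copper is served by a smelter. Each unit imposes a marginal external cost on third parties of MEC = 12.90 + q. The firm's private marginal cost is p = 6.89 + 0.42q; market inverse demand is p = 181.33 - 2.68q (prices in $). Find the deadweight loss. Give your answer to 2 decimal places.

DWL = $583.49

Market equilibrium (private): 6.89 + 0.42q = 181.33 - 2.68q → q_m = 56.2710.
Social marginal cost = private MC + MEC = 19.79 + 1.42q.
Set SMC = demand: 19.79 + 1.42q = 181.33 - 2.68q → q* = 39.4000.
The loss is the area between SMC and demand from q* to q_m; with linear curves that's a triangle of height MEC(q_m).
DWL = ½ × 16.8710 × 69.1710 = 583.4920.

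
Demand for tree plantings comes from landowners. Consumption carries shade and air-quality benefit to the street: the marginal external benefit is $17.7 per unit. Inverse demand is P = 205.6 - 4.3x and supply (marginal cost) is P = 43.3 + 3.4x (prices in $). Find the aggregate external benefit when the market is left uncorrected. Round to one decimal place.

Market equilibrium (private): 43.3 + 3.4x = 205.6 - 4.3x → x_m = 21.0779.
Total external benefit = MEB × x_m = 17.7 × 21.0779 = 373.0788.

$373.1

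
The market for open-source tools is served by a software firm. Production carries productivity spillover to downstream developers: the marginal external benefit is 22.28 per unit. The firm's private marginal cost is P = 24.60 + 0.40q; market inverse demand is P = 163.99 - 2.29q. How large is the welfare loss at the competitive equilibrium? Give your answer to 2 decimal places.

DWL = 92.27

Market equilibrium (private): 24.60 + 0.40q = 163.99 - 2.29q → q_m = 51.8178.
Social marginal cost = private MC − MEB = 2.32 + 0.40q.
Set SMC = demand: 2.32 + 0.40q = 163.99 - 2.29q → q* = 60.1004.
Height of the DWL triangle at q_m is demand(q_m) − SMC(q_m) = MEB(q_m) = 22.2800.
DWL = ½ × 8.2826 × 22.2800 = 92.2682.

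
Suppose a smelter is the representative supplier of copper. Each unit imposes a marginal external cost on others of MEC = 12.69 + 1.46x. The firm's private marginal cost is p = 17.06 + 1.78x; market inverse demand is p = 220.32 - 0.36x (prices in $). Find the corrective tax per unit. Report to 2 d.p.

tax = $89.98 per unit

Social marginal cost = private MC + MEC = 29.75 + 3.24x.
Set SMC = demand: 29.75 + 3.24x = 220.32 - 0.36x → x* = 52.9361.
The Pigouvian tax equals MEC at x*: 12.69 + 1.46×52.9361 = 89.9767.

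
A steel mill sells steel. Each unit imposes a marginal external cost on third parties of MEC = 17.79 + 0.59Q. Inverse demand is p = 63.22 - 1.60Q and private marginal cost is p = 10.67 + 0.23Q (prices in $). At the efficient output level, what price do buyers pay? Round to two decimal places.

Social marginal cost = private MC + MEC = 28.46 + 0.82Q.
Set SMC = demand: 28.46 + 0.82Q = 63.22 - 1.60Q → Q* = 14.3636.
Consumer price on the demand curve at Q*: 63.22 − 1.60×14.3636 = 40.2382.

P = $40.24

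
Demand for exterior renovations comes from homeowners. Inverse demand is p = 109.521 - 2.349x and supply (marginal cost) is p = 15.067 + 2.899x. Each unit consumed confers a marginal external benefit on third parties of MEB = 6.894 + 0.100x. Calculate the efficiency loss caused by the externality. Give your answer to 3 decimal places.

Market equilibrium (private): 15.067 + 2.899x = 109.521 - 2.349x → x_m = 17.9981.
Social marginal benefit = demand + MEB = 116.415 - 2.249x.
Set SMB = MC: 116.415 - 2.249x = 15.067 + 2.899x → x* = 19.6869.
The welfare-loss triangle has base |x_m − x*| and height MEB(x_m) (the vertical gap between SMB and MC is zero at x* and MEB at x_m).
DWL = ½ × 1.6888 × 8.6938 = 7.3410.

DWL = 7.341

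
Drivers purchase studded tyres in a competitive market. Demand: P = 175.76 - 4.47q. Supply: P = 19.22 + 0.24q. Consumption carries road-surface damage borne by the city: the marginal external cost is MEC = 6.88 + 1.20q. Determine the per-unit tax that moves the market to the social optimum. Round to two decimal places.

Social marginal benefit = demand − MEC = 168.88 - 5.67q.
Set SMB = MC: 168.88 - 5.67q = 19.22 + 0.24q → q* = 25.3232.
The Pigouvian tax equals MEC at q*: 6.88 + 1.20×25.3232 = 37.2678.

tax = 37.27 per unit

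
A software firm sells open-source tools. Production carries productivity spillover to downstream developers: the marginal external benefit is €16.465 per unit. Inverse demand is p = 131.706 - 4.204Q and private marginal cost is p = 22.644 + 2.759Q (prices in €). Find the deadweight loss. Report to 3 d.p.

DWL = €19.467

Market equilibrium (private): 22.644 + 2.759Q = 131.706 - 4.204Q → Q_m = 15.6631.
Social marginal cost = private MC − MEB = 6.179 + 2.759Q.
Set SMC = demand: 6.179 + 2.759Q = 131.706 - 4.204Q → Q* = 18.0277.
The loss is the area between SMC and demand from Q* to Q_m; with linear curves that's a triangle of height MEB(Q_m).
DWL = ½ × 2.3646 × 16.4650 = 19.4666.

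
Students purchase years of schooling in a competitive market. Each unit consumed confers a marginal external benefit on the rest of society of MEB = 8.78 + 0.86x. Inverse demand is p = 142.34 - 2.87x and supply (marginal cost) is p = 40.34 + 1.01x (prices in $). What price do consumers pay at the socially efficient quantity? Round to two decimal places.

P = $37.06

Social marginal benefit = demand + MEB = 151.12 - 2.01x.
Set SMB = MC: 151.12 - 2.01x = 40.34 + 1.01x → x* = 36.6821.
Consumer price on the demand curve at x*: 142.34 − 2.87×36.6821 = 37.0624.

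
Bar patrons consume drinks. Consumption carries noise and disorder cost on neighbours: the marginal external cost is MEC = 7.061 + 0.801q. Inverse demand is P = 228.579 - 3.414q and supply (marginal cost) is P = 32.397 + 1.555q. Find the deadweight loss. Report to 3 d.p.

DWL = 129.685

Market equilibrium (private): 32.397 + 1.555q = 228.579 - 3.414q → q_m = 39.4812.
Social marginal benefit = demand − MEC = 221.518 - 4.215q.
Set SMB = MC: 221.518 - 4.215q = 32.397 + 1.555q → q* = 32.7766.
Between q* and q_m the wedge MC − SMB runs linearly from 0 to MEC(q_m), so the loss is a triangle.
DWL = ½ × 6.7046 × 38.6854 = 129.6851.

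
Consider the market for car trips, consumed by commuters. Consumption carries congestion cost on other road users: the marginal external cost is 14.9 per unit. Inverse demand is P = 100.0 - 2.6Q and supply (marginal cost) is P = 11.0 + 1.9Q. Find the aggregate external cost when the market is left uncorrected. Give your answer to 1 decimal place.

294.7

Market equilibrium (private): 11.0 + 1.9Q = 100.0 - 2.6Q → Q_m = 19.7778.
Total external cost = MEC × Q_m = 14.9 × 19.7778 = 294.6892.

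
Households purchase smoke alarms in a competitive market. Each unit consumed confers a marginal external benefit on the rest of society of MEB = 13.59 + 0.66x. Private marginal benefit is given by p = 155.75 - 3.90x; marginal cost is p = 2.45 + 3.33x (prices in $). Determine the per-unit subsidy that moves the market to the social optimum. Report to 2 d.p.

Social marginal benefit = demand + MEB = 169.34 - 3.24x.
Set SMB = MC: 169.34 - 3.24x = 2.45 + 3.33x → x* = 25.4018.
The Pigouvian subsidy equals MEB at x*: 13.59 + 0.66×25.4018 = 30.3552.

subsidy = $30.36 per unit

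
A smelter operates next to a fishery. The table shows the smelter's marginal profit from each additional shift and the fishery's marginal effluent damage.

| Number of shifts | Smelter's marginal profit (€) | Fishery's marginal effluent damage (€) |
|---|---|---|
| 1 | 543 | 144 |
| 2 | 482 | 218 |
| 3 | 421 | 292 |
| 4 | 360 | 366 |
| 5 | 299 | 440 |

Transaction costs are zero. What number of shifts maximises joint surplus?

Bargaining reaches the level where marginal profit last exceeds marginal effluent damage.
That holds through level 3 (421 ≥ 292) but not at 4 (360 < 366).

3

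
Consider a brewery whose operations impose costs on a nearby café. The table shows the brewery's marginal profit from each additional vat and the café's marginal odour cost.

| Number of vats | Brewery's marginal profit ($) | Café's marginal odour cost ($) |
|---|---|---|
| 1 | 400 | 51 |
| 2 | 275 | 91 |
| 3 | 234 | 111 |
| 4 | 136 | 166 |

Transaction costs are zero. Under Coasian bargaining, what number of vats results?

Bargaining reaches the level where marginal profit last exceeds marginal odour cost.
That holds through level 3 (234 ≥ 111) but not at 4 (136 < 166).

3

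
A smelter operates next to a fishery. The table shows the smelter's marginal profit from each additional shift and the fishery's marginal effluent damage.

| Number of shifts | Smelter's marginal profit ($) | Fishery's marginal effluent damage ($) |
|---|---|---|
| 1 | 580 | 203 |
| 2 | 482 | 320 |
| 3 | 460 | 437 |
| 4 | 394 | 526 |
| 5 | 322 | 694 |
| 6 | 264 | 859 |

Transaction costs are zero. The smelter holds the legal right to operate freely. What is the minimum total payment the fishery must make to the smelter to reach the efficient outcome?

$980

Left alone the smelter would choose level 6 (marginal profit stays positive).
Efficient level: k* = 3 (marginal profit ≥ marginal effluent damage through 3).
The fishery must at least cover the smelter's forgone profit from cutting 6→3: 394 + 322 + 264 = 980.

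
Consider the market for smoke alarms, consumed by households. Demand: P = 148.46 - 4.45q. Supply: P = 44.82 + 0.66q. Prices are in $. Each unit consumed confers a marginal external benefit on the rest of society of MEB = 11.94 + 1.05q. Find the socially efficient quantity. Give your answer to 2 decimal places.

q* = 28.47

Social marginal benefit = demand + MEB = 160.40 - 3.40q.
Set SMB = MC: 160.40 - 3.40q = 44.82 + 0.66q → q* = 28.4680.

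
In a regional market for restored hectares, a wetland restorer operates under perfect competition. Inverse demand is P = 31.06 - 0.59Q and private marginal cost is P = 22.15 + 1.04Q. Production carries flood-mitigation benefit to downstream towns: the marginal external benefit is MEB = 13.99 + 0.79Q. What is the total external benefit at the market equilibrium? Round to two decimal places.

88.28

Market equilibrium (private): 22.15 + 1.04Q = 31.06 - 0.59Q → Q_m = 5.4663.
Total external benefit = ∫₀^{Q_m} (13.99 + 0.79Q) dQ = 13.99×5.4663 + ½×0.79×5.4663² = 88.2763.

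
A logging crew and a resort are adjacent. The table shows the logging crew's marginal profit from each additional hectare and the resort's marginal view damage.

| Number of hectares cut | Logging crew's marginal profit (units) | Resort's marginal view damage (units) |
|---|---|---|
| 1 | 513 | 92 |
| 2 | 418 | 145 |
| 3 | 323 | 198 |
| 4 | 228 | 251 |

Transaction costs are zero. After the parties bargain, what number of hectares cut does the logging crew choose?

Bargaining reaches the level where marginal profit last exceeds marginal view damage.
That holds through level 3 (323 ≥ 198) but not at 4 (228 < 251).

3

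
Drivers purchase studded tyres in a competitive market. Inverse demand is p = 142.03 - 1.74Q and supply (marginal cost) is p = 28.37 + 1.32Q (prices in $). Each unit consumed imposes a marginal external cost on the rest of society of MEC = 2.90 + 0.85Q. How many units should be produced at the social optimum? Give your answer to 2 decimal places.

Social marginal benefit = demand − MEC = 139.13 - 2.59Q.
Set SMB = MC: 139.13 - 2.59Q = 28.37 + 1.32Q → Q* = 28.3274.

Q* = 28.33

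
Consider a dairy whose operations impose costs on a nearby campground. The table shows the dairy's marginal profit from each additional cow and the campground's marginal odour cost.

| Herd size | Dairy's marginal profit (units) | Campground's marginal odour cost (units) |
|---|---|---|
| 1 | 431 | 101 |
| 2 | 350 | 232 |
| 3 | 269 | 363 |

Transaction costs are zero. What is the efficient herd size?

2

Bargaining reaches the level where marginal profit last exceeds marginal odour cost.
That holds through level 2 (350 ≥ 232) but not at 3 (269 < 363).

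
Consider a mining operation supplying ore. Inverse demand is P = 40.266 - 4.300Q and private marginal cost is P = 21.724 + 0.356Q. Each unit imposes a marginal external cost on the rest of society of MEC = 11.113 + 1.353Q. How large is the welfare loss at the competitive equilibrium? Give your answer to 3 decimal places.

DWL = 22.657

Market equilibrium (private): 21.724 + 0.356Q = 40.266 - 4.300Q → Q_m = 3.9824.
Social marginal cost = private MC + MEC = 32.837 + 1.709Q.
Set SMC = demand: 32.837 + 1.709Q = 40.266 - 4.300Q → Q* = 1.2363.
The welfare-loss triangle has base |Q_m − Q*| and height MEC(Q_m) (the vertical gap between SMC and demand is zero at Q* and MEC at Q_m).
DWL = ½ × 2.7461 × 16.5012 = 22.6570.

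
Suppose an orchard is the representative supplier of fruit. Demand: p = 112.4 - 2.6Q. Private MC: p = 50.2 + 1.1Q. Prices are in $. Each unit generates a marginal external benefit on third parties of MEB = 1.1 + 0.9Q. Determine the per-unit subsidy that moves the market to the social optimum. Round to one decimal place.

subsidy = $21.4 per unit

Social marginal cost = private MC − MEB = 49.1 + 0.2Q.
Set SMC = demand: 49.1 + 0.2Q = 112.4 - 2.6Q → Q* = 22.6071.
The Pigouvian subsidy equals MEB at Q*: 1.1 + 0.9×22.6071 = 21.4464.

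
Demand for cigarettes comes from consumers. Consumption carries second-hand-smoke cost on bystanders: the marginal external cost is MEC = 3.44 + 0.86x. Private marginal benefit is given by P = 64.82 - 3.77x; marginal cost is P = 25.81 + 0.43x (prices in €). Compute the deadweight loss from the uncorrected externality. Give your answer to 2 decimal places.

Market equilibrium (private): 25.81 + 0.43x = 64.82 - 3.77x → x_m = 9.2881.
Social marginal benefit = demand − MEC = 61.38 - 4.63x.
Set SMB = MC: 61.38 - 4.63x = 25.81 + 0.43x → x* = 7.0296.
The loss is the area between SMB and MC from x* to x_m; with linear curves that's a triangle of height MEC(x_m).
DWL = ½ × 2.2585 × 11.4278 = 12.9048.

DWL = €12.90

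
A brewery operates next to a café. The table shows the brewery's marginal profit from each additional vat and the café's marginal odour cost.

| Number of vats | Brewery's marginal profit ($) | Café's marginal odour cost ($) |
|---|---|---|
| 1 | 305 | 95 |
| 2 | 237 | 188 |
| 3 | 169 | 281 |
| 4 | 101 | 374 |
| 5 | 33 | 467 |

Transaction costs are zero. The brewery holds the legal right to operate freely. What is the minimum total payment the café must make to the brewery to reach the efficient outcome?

Left alone the brewery would choose level 5 (marginal profit stays positive).
Efficient level: k* = 2 (marginal profit ≥ marginal odour cost through 2).
The café must at least cover the brewery's forgone profit from cutting 5→2: 169 + 101 + 33 = 303.

$303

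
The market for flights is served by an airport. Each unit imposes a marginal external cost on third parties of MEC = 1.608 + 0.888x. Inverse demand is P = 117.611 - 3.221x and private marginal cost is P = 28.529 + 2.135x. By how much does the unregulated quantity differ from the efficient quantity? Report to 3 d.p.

Market equilibrium (private): 28.529 + 2.135x = 117.611 - 3.221x → x_m = 16.6322.
Social marginal cost = private MC + MEC = 30.137 + 3.023x.
Set SMC = demand: 30.137 + 3.023x = 117.611 - 3.221x → x* = 14.0093.
Gap = |16.6322 − 14.0093| = 2.6229.

2.623 units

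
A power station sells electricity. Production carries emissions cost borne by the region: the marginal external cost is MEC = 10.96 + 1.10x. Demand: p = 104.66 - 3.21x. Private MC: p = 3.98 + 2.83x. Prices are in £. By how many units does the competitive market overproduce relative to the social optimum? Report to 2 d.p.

Market equilibrium (private): 3.98 + 2.83x = 104.66 - 3.21x → x_m = 16.6689.
Social marginal cost = private MC + MEC = 14.94 + 3.93x.
Set SMC = demand: 14.94 + 3.93x = 104.66 - 3.21x → x* = 12.5658.
Gap = |16.6689 − 12.5658| = 4.1031.

4.10 units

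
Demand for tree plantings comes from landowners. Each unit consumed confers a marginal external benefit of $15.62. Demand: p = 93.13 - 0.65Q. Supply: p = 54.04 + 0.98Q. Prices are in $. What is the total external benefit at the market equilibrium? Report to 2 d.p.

Market equilibrium (private): 54.04 + 0.98Q = 93.13 - 0.65Q → Q_m = 23.9816.
Total external benefit = MEB × Q_m = 15.62 × 23.9816 = 374.5926.

$374.59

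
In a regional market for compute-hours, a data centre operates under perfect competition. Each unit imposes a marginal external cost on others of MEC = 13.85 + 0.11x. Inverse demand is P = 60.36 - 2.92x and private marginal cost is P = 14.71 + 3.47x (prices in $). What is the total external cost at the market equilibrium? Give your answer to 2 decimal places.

Market equilibrium (private): 14.71 + 3.47x = 60.36 - 2.92x → x_m = 7.1440.
Total external cost = ∫₀^{x_m} (13.85 + 0.11x) dx = 13.85×7.1440 + ½×0.11×7.1440² = 101.7514.

$101.75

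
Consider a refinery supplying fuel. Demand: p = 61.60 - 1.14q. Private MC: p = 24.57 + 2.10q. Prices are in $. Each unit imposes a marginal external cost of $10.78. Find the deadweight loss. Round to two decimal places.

Market equilibrium (private): 24.57 + 2.10q = 61.60 - 1.14q → q_m = 11.4290.
Social marginal cost = private MC + MEC = 35.35 + 2.10q.
Set SMC = demand: 35.35 + 2.10q = 61.60 - 1.14q → q* = 8.1019.
Between q* and q_m the wedge SMC − demand runs linearly from 0 to MEC(q_m), so the loss is a triangle.
DWL = ½ × 3.3271 × 10.7800 = 17.9331.

DWL = $17.93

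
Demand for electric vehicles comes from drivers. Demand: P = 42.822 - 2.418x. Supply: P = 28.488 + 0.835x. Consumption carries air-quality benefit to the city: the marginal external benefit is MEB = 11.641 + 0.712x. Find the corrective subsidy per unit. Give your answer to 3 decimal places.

Social marginal benefit = demand + MEB = 54.463 - 1.706x.
Set SMB = MC: 54.463 - 1.706x = 28.488 + 0.835x → x* = 10.2224.
The Pigouvian subsidy equals MEB at x*: 11.641 + 0.712×10.2224 = 18.9193.

subsidy = 18.919 per unit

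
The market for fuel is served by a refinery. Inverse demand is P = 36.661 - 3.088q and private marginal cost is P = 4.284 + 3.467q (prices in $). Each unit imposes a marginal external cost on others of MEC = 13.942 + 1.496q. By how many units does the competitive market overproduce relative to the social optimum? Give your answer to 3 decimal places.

2.650 units

Market equilibrium (private): 4.284 + 3.467q = 36.661 - 3.088q → q_m = 4.9393.
Social marginal cost = private MC + MEC = 18.226 + 4.963q.
Set SMC = demand: 18.226 + 4.963q = 36.661 - 3.088q → q* = 2.2898.
Gap = |4.9393 − 2.2898| = 2.6495.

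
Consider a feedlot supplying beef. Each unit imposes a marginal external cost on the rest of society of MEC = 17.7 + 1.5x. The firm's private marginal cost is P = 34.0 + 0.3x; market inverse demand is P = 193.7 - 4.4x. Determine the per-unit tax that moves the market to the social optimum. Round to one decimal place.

Social marginal cost = private MC + MEC = 51.7 + 1.8x.
Set SMC = demand: 51.7 + 1.8x = 193.7 - 4.4x → x* = 22.9032.
The Pigouvian tax equals MEC at x*: 17.7 + 1.5×22.9032 = 52.0548.

tax = 52.1 per unit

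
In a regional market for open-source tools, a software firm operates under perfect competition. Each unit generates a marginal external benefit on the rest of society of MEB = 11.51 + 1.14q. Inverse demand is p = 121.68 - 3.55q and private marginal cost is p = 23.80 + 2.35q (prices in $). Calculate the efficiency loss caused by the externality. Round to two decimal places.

DWL = $97.22

Market equilibrium (private): 23.80 + 2.35q = 121.68 - 3.55q → q_m = 16.5898.
Social marginal cost = private MC − MEB = 12.29 + 1.21q.
Set SMC = demand: 12.29 + 1.21q = 121.68 - 3.55q → q* = 22.9811.
Between q* and q_m the wedge demand − SMC runs linearly from 0 to MEB(q_m), so the loss is a triangle.
DWL = ½ × 6.3913 × 30.4224 = 97.2193.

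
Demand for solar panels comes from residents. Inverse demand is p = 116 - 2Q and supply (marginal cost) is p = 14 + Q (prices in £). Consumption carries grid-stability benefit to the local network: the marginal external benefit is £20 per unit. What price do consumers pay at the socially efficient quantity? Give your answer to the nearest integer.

Social marginal benefit = demand + MEB = 136 - 2Q.
Set SMB = MC: 136 - 2Q = 14 + Q → Q* = 40.6667.
Consumer price on the demand curve at Q*: 116 − 2×40.6667 = 34.6666.

P = £35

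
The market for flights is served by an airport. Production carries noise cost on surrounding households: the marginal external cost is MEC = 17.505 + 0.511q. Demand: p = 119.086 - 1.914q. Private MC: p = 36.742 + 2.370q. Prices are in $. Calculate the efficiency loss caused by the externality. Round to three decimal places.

Market equilibrium (private): 36.742 + 2.370q = 119.086 - 1.914q → q_m = 19.2213.
Social marginal cost = private MC + MEC = 54.247 + 2.881q.
Set SMC = demand: 54.247 + 2.881q = 119.086 - 1.914q → q* = 13.5222.
Height of the DWL triangle at q_m is SMC(q_m) − demand(q_m) = MEC(q_m) = 27.3271.
DWL = ½ × 5.6991 × 27.3271 = 77.8699.

DWL = $77.870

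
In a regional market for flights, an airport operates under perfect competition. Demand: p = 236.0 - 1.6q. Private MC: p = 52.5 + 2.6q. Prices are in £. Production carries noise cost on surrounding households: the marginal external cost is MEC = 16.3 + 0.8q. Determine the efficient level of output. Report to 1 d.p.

Social marginal cost = private MC + MEC = 68.8 + 3.4q.
Set SMC = demand: 68.8 + 3.4q = 236.0 - 1.6q → q* = 33.4400.

q* = 33.4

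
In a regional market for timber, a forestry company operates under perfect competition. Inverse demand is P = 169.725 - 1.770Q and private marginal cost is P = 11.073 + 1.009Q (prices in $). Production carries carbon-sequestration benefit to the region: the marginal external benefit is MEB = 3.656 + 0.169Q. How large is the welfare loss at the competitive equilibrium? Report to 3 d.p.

Market equilibrium (private): 11.073 + 1.009Q = 169.725 - 1.770Q → Q_m = 57.0896.
Social marginal cost = private MC − MEB = 7.417 + 0.840Q.
Set SMC = demand: 7.417 + 0.840Q = 169.725 - 1.770Q → Q* = 62.1870.
Between Q* and Q_m the wedge demand − SMC runs linearly from 0 to MEB(Q_m), so the loss is a triangle.
DWL = ½ × 5.0974 × 13.3041 = 33.9082.

DWL = $33.908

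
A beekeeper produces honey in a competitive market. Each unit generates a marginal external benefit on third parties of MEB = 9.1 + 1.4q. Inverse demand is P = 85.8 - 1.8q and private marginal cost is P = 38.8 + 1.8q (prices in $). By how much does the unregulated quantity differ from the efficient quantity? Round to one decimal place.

12.4 units

Market equilibrium (private): 38.8 + 1.8q = 85.8 - 1.8q → q_m = 13.0556.
Social marginal cost = private MC − MEB = 29.7 + 0.4q.
Set SMC = demand: 29.7 + 0.4q = 85.8 - 1.8q → q* = 25.5000.
Gap = |13.0556 − 25.5000| = 12.4444.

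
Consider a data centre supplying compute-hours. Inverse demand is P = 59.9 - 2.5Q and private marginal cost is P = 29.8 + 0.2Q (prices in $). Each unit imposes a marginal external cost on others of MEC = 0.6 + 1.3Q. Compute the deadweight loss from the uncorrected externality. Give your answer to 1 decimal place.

DWL = $28.5

Market equilibrium (private): 29.8 + 0.2Q = 59.9 - 2.5Q → Q_m = 11.1481.
Social marginal cost = private MC + MEC = 30.4 + 1.5Q.
Set SMC = demand: 30.4 + 1.5Q = 59.9 - 2.5Q → Q* = 7.3750.
The welfare-loss triangle has base |Q_m − Q*| and height MEC(Q_m) (the vertical gap between SMC and demand is zero at Q* and MEC at Q_m).
DWL = ½ × 3.7731 × 15.0926 = 28.4729.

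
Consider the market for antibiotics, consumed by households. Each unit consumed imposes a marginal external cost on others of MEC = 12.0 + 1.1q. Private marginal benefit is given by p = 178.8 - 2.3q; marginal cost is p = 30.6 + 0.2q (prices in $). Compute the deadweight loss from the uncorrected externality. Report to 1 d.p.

Market equilibrium (private): 30.6 + 0.2q = 178.8 - 2.3q → q_m = 59.2800.
Social marginal benefit = demand − MEC = 166.8 - 3.4q.
Set SMB = MC: 166.8 - 3.4q = 30.6 + 0.2q → q* = 37.8333.
Between q* and q_m the wedge MC − SMB runs linearly from 0 to MEC(q_m), so the loss is a triangle.
DWL = ½ × 21.4467 × 77.2080 = 827.9284.

DWL = $827.9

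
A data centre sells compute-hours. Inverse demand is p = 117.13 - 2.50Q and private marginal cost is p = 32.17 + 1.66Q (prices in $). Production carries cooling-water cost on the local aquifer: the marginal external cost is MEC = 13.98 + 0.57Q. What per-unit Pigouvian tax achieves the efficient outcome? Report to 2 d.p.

Social marginal cost = private MC + MEC = 46.15 + 2.23Q.
Set SMC = demand: 46.15 + 2.23Q = 117.13 - 2.50Q → Q* = 15.0063.
The Pigouvian tax equals MEC at Q*: 13.98 + 0.57×15.0063 = 22.5336.

tax = $22.53 per unit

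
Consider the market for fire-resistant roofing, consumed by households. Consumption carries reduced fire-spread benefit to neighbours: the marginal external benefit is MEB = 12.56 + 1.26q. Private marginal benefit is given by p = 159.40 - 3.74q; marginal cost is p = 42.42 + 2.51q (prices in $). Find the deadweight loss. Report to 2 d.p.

Market equilibrium (private): 42.42 + 2.51q = 159.40 - 3.74q → q_m = 18.7168.
Social marginal benefit = demand + MEB = 171.96 - 2.48q.
Set SMB = MC: 171.96 - 2.48q = 42.42 + 2.51q → q* = 25.9599.
The loss is the area between SMB and MC from q* to q_m; with linear curves that's a triangle of height MEB(q_m).
DWL = ½ × 7.2431 × 36.1432 = 130.8944.

DWL = $130.89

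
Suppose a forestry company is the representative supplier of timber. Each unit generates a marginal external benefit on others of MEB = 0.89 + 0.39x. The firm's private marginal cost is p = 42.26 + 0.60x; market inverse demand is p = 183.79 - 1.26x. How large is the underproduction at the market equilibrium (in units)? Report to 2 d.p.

Market equilibrium (private): 42.26 + 0.60x = 183.79 - 1.26x → x_m = 76.0914.
Social marginal cost = private MC − MEB = 41.37 + 0.21x.
Set SMC = demand: 41.37 + 0.21x = 183.79 - 1.26x → x* = 96.8844.
Gap = |76.0914 − 96.8844| = 20.7930.

20.79 units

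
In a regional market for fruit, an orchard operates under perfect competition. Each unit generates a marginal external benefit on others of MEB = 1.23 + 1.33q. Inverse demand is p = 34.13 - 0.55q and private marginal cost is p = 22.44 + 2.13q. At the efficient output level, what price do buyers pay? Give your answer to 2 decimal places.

Social marginal cost = private MC − MEB = 21.21 + 0.80q.
Set SMC = demand: 21.21 + 0.80q = 34.13 - 0.55q → q* = 9.5704.
Consumer price on the demand curve at q*: 34.13 − 0.55×9.5704 = 28.8663.

P = 28.87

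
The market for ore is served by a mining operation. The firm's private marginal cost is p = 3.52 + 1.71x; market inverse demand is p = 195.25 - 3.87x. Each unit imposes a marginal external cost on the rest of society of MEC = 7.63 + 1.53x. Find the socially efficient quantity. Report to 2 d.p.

Social marginal cost = private MC + MEC = 11.15 + 3.24x.
Set SMC = demand: 11.15 + 3.24x = 195.25 - 3.87x → x* = 25.8931.

x* = 25.89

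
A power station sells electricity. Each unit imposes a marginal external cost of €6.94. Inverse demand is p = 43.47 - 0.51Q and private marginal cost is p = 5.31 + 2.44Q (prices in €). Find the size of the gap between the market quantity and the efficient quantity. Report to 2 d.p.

2.35 units

Market equilibrium (private): 5.31 + 2.44Q = 43.47 - 0.51Q → Q_m = 12.9356.
Social marginal cost = private MC + MEC = 12.25 + 2.44Q.
Set SMC = demand: 12.25 + 2.44Q = 43.47 - 0.51Q → Q* = 10.5831.
Gap = |12.9356 − 10.5831| = 2.3525.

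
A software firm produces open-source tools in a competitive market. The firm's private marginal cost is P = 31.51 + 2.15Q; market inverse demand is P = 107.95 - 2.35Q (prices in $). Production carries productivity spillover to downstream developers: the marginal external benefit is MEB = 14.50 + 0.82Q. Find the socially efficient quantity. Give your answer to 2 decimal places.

Social marginal cost = private MC − MEB = 17.01 + 1.33Q.
Set SMC = demand: 17.01 + 1.33Q = 107.95 - 2.35Q → Q* = 24.7120.

Q* = 24.71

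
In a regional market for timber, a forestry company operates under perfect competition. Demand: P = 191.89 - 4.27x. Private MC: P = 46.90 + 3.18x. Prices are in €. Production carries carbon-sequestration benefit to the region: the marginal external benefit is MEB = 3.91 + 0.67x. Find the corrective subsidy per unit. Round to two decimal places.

subsidy = €18.62 per unit

Social marginal cost = private MC − MEB = 42.99 + 2.51x.
Set SMC = demand: 42.99 + 2.51x = 191.89 - 4.27x → x* = 21.9617.
The Pigouvian subsidy equals MEB at x*: 3.91 + 0.67×21.9617 = 18.6243.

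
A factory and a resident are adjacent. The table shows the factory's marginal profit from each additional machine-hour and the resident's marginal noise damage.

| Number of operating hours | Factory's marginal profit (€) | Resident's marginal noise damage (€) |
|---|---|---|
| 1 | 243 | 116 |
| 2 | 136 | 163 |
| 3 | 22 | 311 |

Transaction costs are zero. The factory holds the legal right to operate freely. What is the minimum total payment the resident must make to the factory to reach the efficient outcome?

Left alone the factory would choose level 3 (marginal profit stays positive).
Efficient level: k* = 1 (marginal profit ≥ marginal noise damage through 1).
The resident must at least cover the factory's forgone profit from cutting 3→1: 136 + 22 = 158.

€158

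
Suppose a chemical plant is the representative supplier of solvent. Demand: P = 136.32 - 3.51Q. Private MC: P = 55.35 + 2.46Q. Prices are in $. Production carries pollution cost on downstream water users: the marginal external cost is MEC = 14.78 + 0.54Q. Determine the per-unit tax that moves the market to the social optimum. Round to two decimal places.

Social marginal cost = private MC + MEC = 70.13 + 3.00Q.
Set SMC = demand: 70.13 + 3.00Q = 136.32 - 3.51Q → Q* = 10.1674.
The Pigouvian tax equals MEC at Q*: 14.78 + 0.54×10.1674 = 20.2704.

tax = $20.27 per unit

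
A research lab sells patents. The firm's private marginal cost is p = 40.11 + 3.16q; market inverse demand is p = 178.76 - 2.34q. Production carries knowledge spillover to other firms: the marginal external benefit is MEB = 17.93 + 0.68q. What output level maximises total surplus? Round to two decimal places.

Social marginal cost = private MC − MEB = 22.18 + 2.48q.
Set SMC = demand: 22.18 + 2.48q = 178.76 - 2.34q → q* = 32.4855.

q* = 32.49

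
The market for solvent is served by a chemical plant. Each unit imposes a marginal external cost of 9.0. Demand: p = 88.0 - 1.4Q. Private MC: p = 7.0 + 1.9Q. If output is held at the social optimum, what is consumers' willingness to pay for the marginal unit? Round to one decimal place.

Social marginal cost = private MC + MEC = 16.0 + 1.9Q.
Set SMC = demand: 16.0 + 1.9Q = 88.0 - 1.4Q → Q* = 21.8182.
Consumer price on the demand curve at Q*: 88.0 − 1.4×21.8182 = 57.4545.

P = 57.5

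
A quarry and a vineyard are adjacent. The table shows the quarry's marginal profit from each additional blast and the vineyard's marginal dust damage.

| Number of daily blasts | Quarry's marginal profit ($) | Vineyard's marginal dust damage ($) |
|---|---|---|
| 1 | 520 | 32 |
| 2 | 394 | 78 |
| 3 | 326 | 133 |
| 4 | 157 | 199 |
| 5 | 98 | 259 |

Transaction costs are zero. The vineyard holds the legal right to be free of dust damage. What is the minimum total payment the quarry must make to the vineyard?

Efficient level: marginal profit ≥ marginal dust damage through level 3, so k* = 3.
With the vineyard holding the right, the quarry must at least compensate total damage at k*: 32 + 78 + 133 = 243.

$243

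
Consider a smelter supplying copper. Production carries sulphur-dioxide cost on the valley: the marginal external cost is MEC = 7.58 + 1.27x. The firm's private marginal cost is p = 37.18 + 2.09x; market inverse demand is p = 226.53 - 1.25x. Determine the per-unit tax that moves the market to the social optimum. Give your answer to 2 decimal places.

Social marginal cost = private MC + MEC = 44.76 + 3.36x.
Set SMC = demand: 44.76 + 3.36x = 226.53 - 1.25x → x* = 39.4295.
The Pigouvian tax equals MEC at x*: 7.58 + 1.27×39.4295 = 57.6555.

tax = 57.66 per unit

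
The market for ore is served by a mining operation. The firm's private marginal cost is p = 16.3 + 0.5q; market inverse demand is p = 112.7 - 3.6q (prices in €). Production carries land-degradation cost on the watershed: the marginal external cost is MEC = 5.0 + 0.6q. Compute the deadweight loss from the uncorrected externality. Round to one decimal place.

DWL = €38.8

Market equilibrium (private): 16.3 + 0.5q = 112.7 - 3.6q → q_m = 23.5122.
Social marginal cost = private MC + MEC = 21.3 + 1.1q.
Set SMC = demand: 21.3 + 1.1q = 112.7 - 3.6q → q* = 19.4468.
Height of the DWL triangle at q_m is SMC(q_m) − demand(q_m) = MEC(q_m) = 19.1073.
DWL = ½ × 4.0654 × 19.1073 = 38.8394.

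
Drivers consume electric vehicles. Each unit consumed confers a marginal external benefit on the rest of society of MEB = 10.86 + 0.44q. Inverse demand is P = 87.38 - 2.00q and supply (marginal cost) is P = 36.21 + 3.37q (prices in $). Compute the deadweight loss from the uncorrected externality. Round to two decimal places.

Market equilibrium (private): 36.21 + 3.37q = 87.38 - 2.00q → q_m = 9.5289.
Social marginal benefit = demand + MEB = 98.24 - 1.56q.
Set SMB = MC: 98.24 - 1.56q = 36.21 + 3.37q → q* = 12.5822.
The welfare-loss triangle has base |q_m − q*| and height MEB(q_m) (the vertical gap between SMB and MC is zero at q* and MEB at q_m).
DWL = ½ × 3.0533 × 15.0527 = 22.9802.

DWL = $22.98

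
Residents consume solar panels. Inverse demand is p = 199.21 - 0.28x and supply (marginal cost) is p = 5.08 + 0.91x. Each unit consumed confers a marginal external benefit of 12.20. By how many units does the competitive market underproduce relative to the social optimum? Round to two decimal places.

Market equilibrium (private): 5.08 + 0.91x = 199.21 - 0.28x → x_m = 163.1345.
Social marginal benefit = demand + MEB = 211.41 - 0.28x.
Set SMB = MC: 211.41 - 0.28x = 5.08 + 0.91x → x* = 173.3866.
Gap = |163.1345 − 173.3866| = 10.2521.

10.25 units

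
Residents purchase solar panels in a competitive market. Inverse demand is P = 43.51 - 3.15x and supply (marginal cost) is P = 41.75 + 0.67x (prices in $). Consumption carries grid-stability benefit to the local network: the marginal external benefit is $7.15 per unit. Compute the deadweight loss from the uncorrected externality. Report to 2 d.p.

Market equilibrium (private): 41.75 + 0.67x = 43.51 - 3.15x → x_m = 0.4607.
Social marginal benefit = demand + MEB = 50.66 - 3.15x.
Set SMB = MC: 50.66 - 3.15x = 41.75 + 0.67x → x* = 2.3325.
Between x* and x_m the wedge SMB − MC runs linearly from 0 to MEB(x_m), so the loss is a triangle.
DWL = ½ × 1.8718 × 7.1500 = 6.6917.

DWL = $6.69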